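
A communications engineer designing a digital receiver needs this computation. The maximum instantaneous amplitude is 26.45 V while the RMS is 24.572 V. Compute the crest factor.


Crest factor is the ratio of peak to RMS:
CF = V_peak / V_rms
   = 26.45 / 24.572
   = 1.0764

1.0764


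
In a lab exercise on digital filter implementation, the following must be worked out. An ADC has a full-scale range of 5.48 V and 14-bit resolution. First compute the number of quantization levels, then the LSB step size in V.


Step 1 — number of quantization levels:
L = 2^N = 2^14 = 16384

Step 2 — LSB step size:
delta = Vfs / L
      = 5.48 / 16384
      = 0.00033447 V

Levels = 16384; step size = 0.00033447 V


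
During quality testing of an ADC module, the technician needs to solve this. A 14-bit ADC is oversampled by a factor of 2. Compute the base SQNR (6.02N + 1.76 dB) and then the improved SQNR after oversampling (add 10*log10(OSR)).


Step 1 — baseline SQNR at Nyquist:
SQNR_base = 6.02*N + 1.76
          = 6.02*14 + 1.76
          = 86.04 dB

Step 2 — oversampling processing gain:
G = 10*log10(OSR) = 10*log10(2) = 3.01 dB

Step 3 — total:
SQNR_total = 86.04 + 3.01 = 89.05 dB

Base SQNR = 86.04 dB; oversampled SQNR = 89.05 dB


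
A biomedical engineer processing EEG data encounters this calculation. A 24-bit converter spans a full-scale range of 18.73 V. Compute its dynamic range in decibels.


Dynamic range from full-scale to LSB:
V_min = V_max / 2^bits = 18.73 / 2^24
DR = 20 * log10(V_max / V_min)
   = 20 * log10(2^24)
   = 20 * 24 * log10(2)
   = 144.49 dB

144.49 dB


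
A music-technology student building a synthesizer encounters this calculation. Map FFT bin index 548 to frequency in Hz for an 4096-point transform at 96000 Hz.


Frequency of DFT bin k:
f_k = k * fs / N
    = 548 * 96000 / 4096
    = 52608000 / 4096
    = 12843.75 Hz

12843.75 Hz


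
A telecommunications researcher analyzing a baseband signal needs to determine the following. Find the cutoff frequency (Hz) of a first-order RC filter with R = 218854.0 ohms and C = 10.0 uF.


Cutoff frequency of a first-order RC filter:
fc = 1 / (2 * pi * R * C)
C = 10.0 uF = 1e-05 F
fc = 1 / (2 * pi * 218854.0 * 1e-05)
   = 1 / 13.751002372175
   = 0.072722 Hz

0.072722 Hz


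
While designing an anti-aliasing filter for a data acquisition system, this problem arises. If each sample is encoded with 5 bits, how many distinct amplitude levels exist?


Number of quantization levels = 2^N
= 2^5
= 32

32


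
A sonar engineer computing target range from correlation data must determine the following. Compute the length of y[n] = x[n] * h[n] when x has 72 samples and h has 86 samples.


Linear convolution output length:
L = N + M - 1
  = 72 + 86 - 1
  = 157 samples

157


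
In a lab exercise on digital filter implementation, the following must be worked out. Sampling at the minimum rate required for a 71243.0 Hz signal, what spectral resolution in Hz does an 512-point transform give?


Step 1 — Nyquist sampling rate:
fs = 2 * fmax = 2 * 71243.0 = 142486.0 Hz

Step 2 — DFT bin spacing:
df = fs / N = 142486.0 / 512 = 278.293 Hz

278.293 Hz


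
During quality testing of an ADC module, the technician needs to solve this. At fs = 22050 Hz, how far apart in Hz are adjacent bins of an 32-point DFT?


DFT frequency resolution:
df = fs / N
   = 22050 / 32
   = 689.0625 Hz

689.0625 Hz


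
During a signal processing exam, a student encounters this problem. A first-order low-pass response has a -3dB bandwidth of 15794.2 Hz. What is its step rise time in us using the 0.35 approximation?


Rise time from bandwidth relationship:
tr = 0.35 / BW
   = 0.35 / 15794.2
   = 2.216003343e-05 s
   = 22.16 us

22.16 us


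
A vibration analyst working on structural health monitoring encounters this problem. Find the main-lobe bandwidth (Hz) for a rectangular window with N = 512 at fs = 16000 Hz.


Main lobe width for a rectangular window:
Width = 2 * fs / N
      = 2 * 16000 / 512
      = 32000 / 512
      = 62.5 Hz

62.5 Hz


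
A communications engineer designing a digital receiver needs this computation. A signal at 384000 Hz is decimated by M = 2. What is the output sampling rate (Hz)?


Decimation reduces the sample rate:
fs_out = fs_in / M
       = 384000 / 2
       = 192000.0 Hz

192000.0 Hz


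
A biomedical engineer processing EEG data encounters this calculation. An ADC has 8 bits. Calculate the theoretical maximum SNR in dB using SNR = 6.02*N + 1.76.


Theoretical SNR for a full-scale sinusoid:
SNR = 6.02 * N + 1.76
    = 6.02 * 8 + 1.76
    = 48.16 + 1.76
    = 49.92 dB

49.92 dB


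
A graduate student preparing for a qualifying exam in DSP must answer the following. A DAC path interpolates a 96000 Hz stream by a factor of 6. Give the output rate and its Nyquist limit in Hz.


Step 1 — output sample rate after interpolation by L:
fs_out = L * fs_in = 6 * 96000 = 576000 Hz

Step 2 — Nyquist frequency of the output stream:
f_Nyq = fs_out / 2 = 576000 / 2 = 288000.0 Hz

fs_out = 576000 Hz; f_Nyquist = 288000.0 Hz


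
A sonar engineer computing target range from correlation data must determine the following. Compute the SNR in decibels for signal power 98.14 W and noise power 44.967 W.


SNR in decibels:
SNR = 10 * log10(Ps / Pn)
    = 10 * log10(98.14 / 44.967)
    = 10 * log10(2.1825)
    = 10 * 0.339
    = 3.39 dB

3.39 dB


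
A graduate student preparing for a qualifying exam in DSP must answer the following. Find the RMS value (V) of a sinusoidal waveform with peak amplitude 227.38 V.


RMS voltage for a sinusoidal waveform:
V_rms = V_peak / sqrt(2)
      = 227.38 / 1.414214
      = 160.782 V

160.782 V


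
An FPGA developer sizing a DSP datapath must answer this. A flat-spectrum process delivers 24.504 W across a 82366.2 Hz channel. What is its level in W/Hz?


Power spectral density:
PSD = P / BW
    = 24.504 / 82366.2
    = 0.0002975 W/Hz

0.0002975 W/Hz


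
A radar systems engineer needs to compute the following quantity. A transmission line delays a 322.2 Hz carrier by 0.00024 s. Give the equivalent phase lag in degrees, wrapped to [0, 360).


Phase shift from frequency and time delay:
phi = 360 * f * t_delay
    = 360 * 322.2 * 0.00024
    = 27.84 degrees
    mod 360 = 27.84 degrees

27.84 degrees


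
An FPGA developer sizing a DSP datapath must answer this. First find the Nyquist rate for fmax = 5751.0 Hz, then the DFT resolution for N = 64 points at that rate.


Step 1 — Nyquist sampling rate:
fs = 2 * fmax = 2 * 5751.0 = 11502.0 Hz

Step 2 — DFT bin spacing:
df = fs / N = 11502.0 / 64 = 179.7188 Hz

179.7188 Hz


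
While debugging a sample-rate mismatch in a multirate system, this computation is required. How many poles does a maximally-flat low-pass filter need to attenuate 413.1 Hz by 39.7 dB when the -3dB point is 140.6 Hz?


Butterworth filter order formula:
n = log10(10^(A/10) - 1) / (2 * log10(f_stop/f_pass))
10^(39.7/10) - 1 = 9331.543
f_stop/f_pass = 413.1 / 140.6 = 2.9381
n = 4.2408 -> ceil = 5

5


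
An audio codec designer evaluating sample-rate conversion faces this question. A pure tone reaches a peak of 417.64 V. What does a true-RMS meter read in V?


RMS voltage for a sinusoidal waveform:
V_rms = V_peak / sqrt(2)
      = 417.64 / 1.414214
      = 295.316 V

295.316 V


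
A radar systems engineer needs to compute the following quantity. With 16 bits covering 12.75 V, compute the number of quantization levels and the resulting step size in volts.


Step 1 — number of quantization levels:
L = 2^N = 2^16 = 65536

Step 2 — LSB step size:
delta = Vfs / L
      = 12.75 / 65536
      = 0.00019455 V

Levels = 65536; step size = 0.00019455 V


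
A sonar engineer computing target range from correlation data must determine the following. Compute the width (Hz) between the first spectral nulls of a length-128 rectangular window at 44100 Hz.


Main lobe width for a rectangular window:
Width = 2 * fs / N
      = 2 * 44100 / 128
      = 88200 / 128
      = 689.062 Hz

689.062 Hz


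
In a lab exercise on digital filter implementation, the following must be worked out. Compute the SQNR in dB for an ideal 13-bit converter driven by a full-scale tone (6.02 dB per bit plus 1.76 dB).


Theoretical SNR for a full-scale sinusoid:
SNR = 6.02 * N + 1.76
    = 6.02 * 13 + 1.76
    = 78.26 + 1.76
    = 80.02 dB

80.02 dB


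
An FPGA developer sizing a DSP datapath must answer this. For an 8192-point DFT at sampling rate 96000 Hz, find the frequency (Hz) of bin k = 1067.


Frequency of DFT bin k:
f_k = k * fs / N
    = 1067 * 96000 / 8192
    = 102432000 / 8192
    = 12503.906 Hz

12503.906 Hz


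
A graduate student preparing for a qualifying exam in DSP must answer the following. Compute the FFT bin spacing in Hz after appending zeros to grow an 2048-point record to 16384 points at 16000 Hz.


Frequency resolution after zero-padding:
N_padded = 2048 * 8 = 16384
df = fs / N_padded
   = 16000 / 16384
   = 0.9766 Hz

0.9766 Hz


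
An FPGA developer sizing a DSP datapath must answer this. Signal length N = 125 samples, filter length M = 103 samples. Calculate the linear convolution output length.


Linear convolution output length:
L = N + M - 1
  = 125 + 103 - 1
  = 227 samples

227


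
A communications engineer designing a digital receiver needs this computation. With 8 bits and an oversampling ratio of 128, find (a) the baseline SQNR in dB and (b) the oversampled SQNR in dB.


Step 1 — baseline SQNR at Nyquist:
SQNR_base = 6.02*N + 1.76
          = 6.02*8 + 1.76
          = 49.92 dB

Step 2 — oversampling processing gain:
G = 10*log10(OSR) = 10*log10(128) = 21.07 dB

Step 3 — total:
SQNR_total = 49.92 + 21.07 = 70.99 dB

Base SQNR = 49.92 dB; oversampled SQNR = 70.99 dB


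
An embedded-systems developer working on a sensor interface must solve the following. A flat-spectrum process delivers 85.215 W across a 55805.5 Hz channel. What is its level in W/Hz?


Power spectral density:
PSD = P / BW
    = 85.215 / 55805.5
    = 0.001527 W/Hz

0.001527 W/Hz


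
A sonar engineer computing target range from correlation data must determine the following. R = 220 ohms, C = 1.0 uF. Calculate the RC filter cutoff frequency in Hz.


Cutoff frequency of a first-order RC filter:
fc = 1 / (2 * pi * R * C)
C = 1.0 uF = 1e-06 F
fc = 1 / (2 * pi * 220 * 1e-06)
   = 1 / 0.0013823007675795
   = 723.43156 Hz

723.43156 Hz


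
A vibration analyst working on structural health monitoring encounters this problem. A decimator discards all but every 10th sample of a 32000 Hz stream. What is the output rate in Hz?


Decimation reduces the sample rate:
fs_out = fs_in / M
       = 32000 / 10
       = 3200.0 Hz

3200.0 Hz


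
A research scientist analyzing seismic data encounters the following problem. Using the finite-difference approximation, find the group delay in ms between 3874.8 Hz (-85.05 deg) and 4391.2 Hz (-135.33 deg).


Group delay from phase difference:
tau = -d(phi)/d(omega)
d(phi) = -50.28 deg = -0.877552 rad
d(omega) = 2*pi*(4391.2 - 3874.8) = 3244.6369 rad/s
tau = -(-0.877552) / 3244.6369
    = 0.2705 ms

0.2705 ms


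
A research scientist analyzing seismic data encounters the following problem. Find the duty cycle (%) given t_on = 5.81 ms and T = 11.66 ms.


Duty cycle as a percentage:
DC = (t_on / T) * 100
   = (5.81 / 11.66) * 100
   = 0.498285 * 100
   = 49.83 %

49.83 %


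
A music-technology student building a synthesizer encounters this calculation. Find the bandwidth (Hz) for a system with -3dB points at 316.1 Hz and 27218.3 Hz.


Bandwidth is the difference of -3dB frequencies:
BW = f_high - f_low
   = 27218.3 - 316.1
   = 26902.2 Hz

26902.2 Hz


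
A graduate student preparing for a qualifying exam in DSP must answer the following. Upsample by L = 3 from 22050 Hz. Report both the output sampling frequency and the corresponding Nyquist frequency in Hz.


Step 1 — output sample rate after interpolation by L:
fs_out = L * fs_in = 3 * 22050 = 66150 Hz

Step 2 — Nyquist frequency of the output stream:
f_Nyq = fs_out / 2 = 66150 / 2 = 33075.0 Hz

fs_out = 66150 Hz; f_Nyquist = 33075.0 Hz


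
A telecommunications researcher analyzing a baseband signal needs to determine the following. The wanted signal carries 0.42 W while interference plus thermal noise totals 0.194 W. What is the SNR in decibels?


SNR in decibels:
SNR = 10 * log10(Ps / Pn)
    = 10 * log10(0.42 / 0.194)
    = 10 * log10(2.1649)
    = 10 * 0.3354
    = 3.35 dB

3.35 dB


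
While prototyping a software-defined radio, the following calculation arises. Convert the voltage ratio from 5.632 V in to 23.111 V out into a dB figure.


Voltage gain in dB:
G = 20 * log10(Vout / Vin)
  = 20 * log10(23.111 / 5.632)
  = 20 * log10(4.103516)
  = 20 * 0.613156
  = 12.26 dB

12.26 dB


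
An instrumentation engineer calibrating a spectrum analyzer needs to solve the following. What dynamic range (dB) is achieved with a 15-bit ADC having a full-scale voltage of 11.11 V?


Dynamic range from full-scale to LSB:
V_min = V_max / 2^bits = 11.11 / 2^15
DR = 20 * log10(V_max / V_min)
   = 20 * log10(2^15)
   = 20 * 15 * log10(2)
   = 90.31 dB

90.31 dB


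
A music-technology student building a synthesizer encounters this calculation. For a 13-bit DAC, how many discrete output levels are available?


Number of quantization levels = 2^N
= 2^13
= 8192

8192


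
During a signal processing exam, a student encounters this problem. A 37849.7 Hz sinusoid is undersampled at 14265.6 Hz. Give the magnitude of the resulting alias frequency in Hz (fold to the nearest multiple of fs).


Compute the nearest integer multiple of fs to the signal:
n = round(37849.7 / 14265.6) = 3
f_alias = |37849.7 - 3 * 14265.6|
        = |37849.7 - 42796.8|
        = 4947.1 Hz

4947.1


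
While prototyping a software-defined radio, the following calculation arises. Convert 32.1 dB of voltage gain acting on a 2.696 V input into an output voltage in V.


Output voltage from dB gain:
V_out = V_in * 10^(gain_dB / 20)
      = 2.696 * 10^(32.1 / 20)
      = 2.696 * 40.271703
      = 108.5725 V

108.5725 V


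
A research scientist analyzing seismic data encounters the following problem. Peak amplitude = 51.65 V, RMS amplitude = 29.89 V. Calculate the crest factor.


Crest factor is the ratio of peak to RMS:
CF = V_peak / V_rms
   = 51.65 / 29.89
   = 1.728

1.728


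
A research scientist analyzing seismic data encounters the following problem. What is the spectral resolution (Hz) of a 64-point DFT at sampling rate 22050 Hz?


DFT frequency resolution:
df = fs / N
   = 22050 / 64
   = 344.5312 Hz

344.5312 Hz


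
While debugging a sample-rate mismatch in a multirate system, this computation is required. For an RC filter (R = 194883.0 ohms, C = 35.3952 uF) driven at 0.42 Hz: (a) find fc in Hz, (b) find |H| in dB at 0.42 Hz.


Step 1 — cutoff frequency:
fc = 1 / (2*pi*R*C)
C = 35.3952 uF = 3.53952e-05 F
fc = 1 / (2*pi*194883.0*3.53952e-05)
   = 0.0230729 Hz

Step 2 — magnitude at f = 0.42 Hz:
|H(f)| = 1 / sqrt(1 + (f/fc)^2)
f/fc = 0.42 / 0.0230729 = 18.203173
|H| = 1 / sqrt(1 + 331.355507) = 0.0548528
|H|_dB = 20*log10(0.0548528) = -25.22 dB

fc = 0.0230729 Hz; |H(0.42 Hz)| = -25.22 dB


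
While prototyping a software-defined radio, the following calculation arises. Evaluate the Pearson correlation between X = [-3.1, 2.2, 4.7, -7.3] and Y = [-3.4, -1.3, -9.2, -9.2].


Pearson correlation coefficient (population):
r = cov(X,Y) / (std(X) * std(Y))
Mean X = -0.875, Mean Y = -5.775
Cov(X,Y) = 2.846875
Std(X) = 4.657454, Std(Y) = 3.504551
r = 0.1744

0.1744


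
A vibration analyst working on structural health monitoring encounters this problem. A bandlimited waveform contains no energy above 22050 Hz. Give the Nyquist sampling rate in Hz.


The Nyquist rate is twice the maximum frequency component.
fs_min = 2 * fmax
      = 2 * 22050
      = 44100 Hz

44100


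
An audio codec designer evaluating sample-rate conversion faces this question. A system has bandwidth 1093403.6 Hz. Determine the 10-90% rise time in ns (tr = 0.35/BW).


Rise time from bandwidth relationship:
tr = 0.35 / BW
   = 0.35 / 1093403.6
   = 3.201013789e-07 s
   = 320.1014 ns

320.1014 ns


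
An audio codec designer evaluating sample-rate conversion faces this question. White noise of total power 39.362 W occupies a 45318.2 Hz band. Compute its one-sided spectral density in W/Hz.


Power spectral density:
PSD = P / BW
    = 39.362 / 45318.2
    = 0.00086857 W/Hz

0.00086857 W/Hz


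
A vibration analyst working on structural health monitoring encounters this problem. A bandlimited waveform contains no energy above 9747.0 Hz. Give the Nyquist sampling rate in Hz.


The Nyquist rate is twice the maximum frequency component.
fs_min = 2 * fmax
      = 2 * 9747.0
      = 19494.0 Hz

19494.0


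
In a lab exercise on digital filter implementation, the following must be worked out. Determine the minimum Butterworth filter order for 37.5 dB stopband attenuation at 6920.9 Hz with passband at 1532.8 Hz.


Butterworth filter order formula:
n = log10(10^(A/10) - 1) / (2 * log10(f_stop/f_pass))
10^(37.5/10) - 1 = 5622.4133
f_stop/f_pass = 6920.9 / 1532.8 = 4.5152
n = 2.8639 -> ceil = 3

3


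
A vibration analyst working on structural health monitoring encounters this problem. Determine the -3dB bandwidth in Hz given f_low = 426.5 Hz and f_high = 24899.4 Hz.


Bandwidth is the difference of -3dB frequencies:
BW = f_high - f_low
   = 24899.4 - 426.5
   = 24472.9 Hz

24472.9 Hz


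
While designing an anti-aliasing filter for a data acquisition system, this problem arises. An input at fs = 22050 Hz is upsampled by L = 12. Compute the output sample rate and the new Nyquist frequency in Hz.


Step 1 — output sample rate after interpolation by L:
fs_out = L * fs_in = 12 * 22050 = 264600 Hz

Step 2 — Nyquist frequency of the output stream:
f_Nyq = fs_out / 2 = 264600 / 2 = 132300.0 Hz

fs_out = 264600 Hz; f_Nyquist = 132300.0 Hz


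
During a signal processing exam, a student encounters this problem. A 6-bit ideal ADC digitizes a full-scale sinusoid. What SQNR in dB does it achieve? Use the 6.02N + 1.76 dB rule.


Theoretical SNR for a full-scale sinusoid:
SNR = 6.02 * N + 1.76
    = 6.02 * 6 + 1.76
    = 36.12 + 1.76
    = 37.88 dB

37.88 dB


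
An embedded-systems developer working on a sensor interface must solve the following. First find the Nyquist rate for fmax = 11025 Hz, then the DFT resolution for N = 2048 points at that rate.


Step 1 — Nyquist sampling rate:
fs = 2 * fmax = 2 * 11025 = 22050 Hz

Step 2 — DFT bin spacing:
df = fs / N = 22050 / 2048 = 10.7666 Hz

10.7666 Hz


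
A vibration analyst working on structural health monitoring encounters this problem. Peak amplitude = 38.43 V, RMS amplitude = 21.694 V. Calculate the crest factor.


Crest factor is the ratio of peak to RMS:
CF = V_peak / V_rms
   = 38.43 / 21.694
   = 1.7715

1.7715


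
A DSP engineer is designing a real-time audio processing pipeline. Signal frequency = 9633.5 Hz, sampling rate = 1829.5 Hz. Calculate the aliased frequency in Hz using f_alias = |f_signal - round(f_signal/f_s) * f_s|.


Compute the nearest integer multiple of fs to the signal:
n = round(9633.5 / 1829.5) = 5
f_alias = |9633.5 - 5 * 1829.5|
        = |9633.5 - 9147.5|
        = 486.0 Hz

486.0


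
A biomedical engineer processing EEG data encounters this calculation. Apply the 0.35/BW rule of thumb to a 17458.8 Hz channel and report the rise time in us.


Rise time from bandwidth relationship:
tr = 0.35 / BW
   = 0.35 / 17458.8
   = 2.004719683e-05 s
   = 20.0472 us

20.0472 us


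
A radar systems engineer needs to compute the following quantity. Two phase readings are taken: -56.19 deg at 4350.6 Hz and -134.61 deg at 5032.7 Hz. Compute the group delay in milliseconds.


Group delay from phase difference:
tau = -d(phi)/d(omega)
d(phi) = -78.42 deg = -1.368687 rad
d(omega) = 2*pi*(5032.7 - 4350.6) = 4285.7607 rad/s
tau = -(-1.368687) / 4285.7607
    = 0.3194 ms

0.3194 ms


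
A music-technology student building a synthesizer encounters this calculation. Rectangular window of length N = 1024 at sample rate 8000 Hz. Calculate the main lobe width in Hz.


Main lobe width for a rectangular window:
Width = 2 * fs / N
      = 2 * 8000 / 1024
      = 16000 / 1024
      = 15.625 Hz

15.625 Hz


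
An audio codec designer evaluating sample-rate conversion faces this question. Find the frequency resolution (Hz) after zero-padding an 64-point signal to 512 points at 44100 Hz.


Frequency resolution after zero-padding:
N_padded = 64 * 8 = 512
df = fs / N_padded
   = 44100 / 512
   = 86.1328 Hz

86.1328 Hz


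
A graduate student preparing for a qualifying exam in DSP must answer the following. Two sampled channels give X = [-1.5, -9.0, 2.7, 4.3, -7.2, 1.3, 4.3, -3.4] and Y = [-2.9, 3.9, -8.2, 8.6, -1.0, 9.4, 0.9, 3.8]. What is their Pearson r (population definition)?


Pearson correlation coefficient (population):
r = cov(X,Y) / (std(X) * std(Y))
Mean X = -1.0625, Mean Y = 1.8125
Cov(X,Y) = 1.233281
Std(X) = 4.790339, Std(Y) = 5.513039
r = 0.0467

0.0467


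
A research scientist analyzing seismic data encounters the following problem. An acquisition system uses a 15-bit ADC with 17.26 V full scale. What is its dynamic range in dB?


Dynamic range from full-scale to LSB:
V_min = V_max / 2^bits = 17.26 / 2^15
DR = 20 * log10(V_max / V_min)
   = 20 * log10(2^15)
   = 20 * 15 * log10(2)
   = 90.31 dB

90.31 dB


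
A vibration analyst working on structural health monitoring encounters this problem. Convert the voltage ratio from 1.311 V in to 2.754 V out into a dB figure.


Voltage gain in dB:
G = 20 * log10(Vout / Vin)
  = 20 * log10(2.754 / 1.311)
  = 20 * log10(2.100686)
  = 20 * 0.322361
  = 6.45 dB

6.45 dB


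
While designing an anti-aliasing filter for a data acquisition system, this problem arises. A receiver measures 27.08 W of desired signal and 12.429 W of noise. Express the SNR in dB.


SNR in decibels:
SNR = 10 * log10(Ps / Pn)
    = 10 * log10(27.08 / 12.429)
    = 10 * log10(2.1788)
    = 10 * 0.3382
    = 3.38 dB

3.38 dB


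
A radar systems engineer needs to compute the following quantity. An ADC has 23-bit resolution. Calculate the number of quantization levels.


Number of quantization levels = 2^N
= 2^23
= 8388608

8388608


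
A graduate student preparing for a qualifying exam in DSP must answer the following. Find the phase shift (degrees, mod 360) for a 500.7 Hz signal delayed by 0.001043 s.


Phase shift from frequency and time delay:
phi = 360 * f * t_delay
    = 360 * 500.7 * 0.001043
    = 188.0 degrees
    mod 360 = 188.0 degrees

188.0 degrees


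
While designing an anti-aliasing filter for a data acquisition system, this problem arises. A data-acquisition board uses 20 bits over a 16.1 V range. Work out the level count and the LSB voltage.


Step 1 — number of quantization levels:
L = 2^N = 2^20 = 1048576

Step 2 — LSB step size:
delta = Vfs / L
      = 16.1 / 1048576
      = 1.535e-05 V

Levels = 1048576; step size = 1.535e-05 V


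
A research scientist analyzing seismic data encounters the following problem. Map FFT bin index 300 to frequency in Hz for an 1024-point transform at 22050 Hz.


Frequency of DFT bin k:
f_k = k * fs / N
    = 300 * 22050 / 1024
    = 6615000 / 1024
    = 6459.961 Hz

6459.961 Hz


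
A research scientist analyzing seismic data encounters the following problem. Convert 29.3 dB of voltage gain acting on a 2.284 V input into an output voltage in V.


Output voltage from dB gain:
V_out = V_in * 10^(gain_dB / 20)
      = 2.284 * 10^(29.3 / 20)
      = 2.284 * 29.17427
      = 66.634 V

66.634 V


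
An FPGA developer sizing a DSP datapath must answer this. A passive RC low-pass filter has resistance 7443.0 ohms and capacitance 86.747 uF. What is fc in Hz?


Cutoff frequency of a first-order RC filter:
fc = 1 / (2 * pi * R * C)
C = 86.747 uF = 8.6747e-05 F
fc = 1 / (2 * pi * 7443.0 * 8.6747e-05)
   = 1 / 4.0567883626913
   = 0.2465 Hz

0.2465 Hz


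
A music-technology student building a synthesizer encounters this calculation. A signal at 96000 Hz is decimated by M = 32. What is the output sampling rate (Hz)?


Decimation reduces the sample rate:
fs_out = fs_in / M
       = 96000 / 32
       = 3000.0 Hz

3000.0 Hz


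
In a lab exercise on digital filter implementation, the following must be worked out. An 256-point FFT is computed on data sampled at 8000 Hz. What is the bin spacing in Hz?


DFT frequency resolution:
df = fs / N
   = 8000 / 256
   = 31.25 Hz

31.25 Hz


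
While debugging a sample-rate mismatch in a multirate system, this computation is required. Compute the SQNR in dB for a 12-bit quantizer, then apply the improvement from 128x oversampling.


Step 1 — baseline SQNR at Nyquist:
SQNR_base = 6.02*N + 1.76
          = 6.02*12 + 1.76
          = 74.0 dB

Step 2 — oversampling processing gain:
G = 10*log10(OSR) = 10*log10(128) = 21.07 dB

Step 3 — total:
SQNR_total = 74.0 + 21.07 = 95.07 dB

Base SQNR = 74.0 dB; oversampled SQNR = 95.07 dB


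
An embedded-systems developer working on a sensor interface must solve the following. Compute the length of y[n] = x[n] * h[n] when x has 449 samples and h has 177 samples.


Linear convolution output length:
L = N + M - 1
  = 449 + 177 - 1
  = 625 samples

625


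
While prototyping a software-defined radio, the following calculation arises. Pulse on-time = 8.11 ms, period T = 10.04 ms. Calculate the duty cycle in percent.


Duty cycle as a percentage:
DC = (t_on / T) * 100
   = (8.11 / 10.04) * 100
   = 0.807769 * 100
   = 80.78 %

80.78 %


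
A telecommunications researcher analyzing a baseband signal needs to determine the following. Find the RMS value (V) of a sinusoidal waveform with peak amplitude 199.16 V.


RMS voltage for a sinusoidal waveform:
V_rms = V_peak / sqrt(2)
      = 199.16 / 1.414214
      = 140.827 V

140.827 V


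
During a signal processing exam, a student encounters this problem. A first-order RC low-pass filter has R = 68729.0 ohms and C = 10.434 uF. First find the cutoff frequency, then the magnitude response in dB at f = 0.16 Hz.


Step 1 — cutoff frequency:
fc = 1 / (2*pi*R*C)
C = 10.434 uF = 1.0434e-05 F
fc = 1 / (2*pi*68729.0*1.0434e-05)
   = 0.221937 Hz

Step 2 — magnitude at f = 0.16 Hz:
|H(f)| = 1 / sqrt(1 + (f/fc)^2)
f/fc = 0.16 / 0.221937 = 0.720925
|H| = 1 / sqrt(1 + 0.519733) = 0.8111784
|H|_dB = 20*log10(0.8111784) = -1.82 dB

fc = 0.221937 Hz; |H(0.16 Hz)| = -1.82 dB


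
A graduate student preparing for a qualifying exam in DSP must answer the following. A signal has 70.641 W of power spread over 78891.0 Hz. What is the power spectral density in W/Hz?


Power spectral density:
PSD = P / BW
    = 70.641 / 78891.0
    = 0.00089543 W/Hz

0.00089543 W/Hz


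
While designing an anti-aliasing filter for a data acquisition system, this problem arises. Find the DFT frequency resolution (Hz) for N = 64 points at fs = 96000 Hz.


DFT frequency resolution:
df = fs / N
   = 96000 / 64
   = 1500.0 Hz

1500.0 Hz


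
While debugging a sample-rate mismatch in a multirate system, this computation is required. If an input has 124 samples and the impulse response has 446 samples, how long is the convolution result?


Linear convolution output length:
L = N + M - 1
  = 124 + 446 - 1
  = 569 samples

569


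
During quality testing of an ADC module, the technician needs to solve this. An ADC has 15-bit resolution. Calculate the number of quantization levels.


Number of quantization levels = 2^N
= 2^15
= 32768

32768


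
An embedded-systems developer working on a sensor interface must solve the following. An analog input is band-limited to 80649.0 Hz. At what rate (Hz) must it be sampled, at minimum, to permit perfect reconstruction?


The Nyquist rate is twice the maximum frequency component.
fs_min = 2 * fmax
      = 2 * 80649.0
      = 161298.0 Hz

161298.0


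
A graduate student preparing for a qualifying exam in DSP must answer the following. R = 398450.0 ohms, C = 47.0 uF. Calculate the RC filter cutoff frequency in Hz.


Cutoff frequency of a first-order RC filter:
fc = 1 / (2 * pi * R * C)
C = 47.0 uF = 4.7e-05 F
fc = 1 / (2 * pi * 398450.0 * 4.7e-05)
   = 1 / 117.66615372535
   = 0.008499 Hz

0.008499 Hz


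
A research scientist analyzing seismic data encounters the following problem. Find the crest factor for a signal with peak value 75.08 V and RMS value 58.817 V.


Crest factor is the ratio of peak to RMS:
CF = V_peak / V_rms
   = 75.08 / 58.817
   = 1.2765

1.2765


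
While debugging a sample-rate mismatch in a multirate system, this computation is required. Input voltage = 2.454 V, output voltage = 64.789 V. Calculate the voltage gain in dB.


Voltage gain in dB:
G = 20 * log10(Vout / Vin)
  = 20 * log10(64.789 / 2.454)
  = 20 * log10(26.401385)
  = 20 * 1.421627
  = 28.43 dB

28.43 dB


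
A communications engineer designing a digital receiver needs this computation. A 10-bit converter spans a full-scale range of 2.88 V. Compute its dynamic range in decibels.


Dynamic range from full-scale to LSB:
V_min = V_max / 2^bits = 2.88 / 2^10
DR = 20 * log10(V_max / V_min)
   = 20 * log10(2^10)
   = 20 * 10 * log10(2)
   = 60.21 dB

60.21 dB


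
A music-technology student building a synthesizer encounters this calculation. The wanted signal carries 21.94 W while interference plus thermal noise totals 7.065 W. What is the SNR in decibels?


SNR in decibels:
SNR = 10 * log10(Ps / Pn)
    = 10 * log10(21.94 / 7.065)
    = 10 * log10(3.1054)
    = 10 * 0.4921
    = 4.92 dB

4.92 dB


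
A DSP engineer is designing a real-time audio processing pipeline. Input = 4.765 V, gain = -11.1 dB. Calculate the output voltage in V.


Output voltage from dB gain:
V_out = V_in * 10^(gain_dB / 20)
      = 4.765 * 10^(-11.1 / 20)
      = 4.765 * 0.278612
      = 1.3276 V

1.3276 V


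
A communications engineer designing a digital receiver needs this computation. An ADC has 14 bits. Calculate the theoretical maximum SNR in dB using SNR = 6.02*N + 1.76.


Theoretical SNR for a full-scale sinusoid:
SNR = 6.02 * N + 1.76
    = 6.02 * 14 + 1.76
    = 84.28 + 1.76
    = 86.04 dB

86.04 dB


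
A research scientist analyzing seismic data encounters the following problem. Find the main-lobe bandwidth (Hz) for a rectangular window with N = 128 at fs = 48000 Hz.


Main lobe width for a rectangular window:
Width = 2 * fs / N
      = 2 * 48000 / 128
      = 96000 / 128
      = 750.0 Hz

750.0 Hz


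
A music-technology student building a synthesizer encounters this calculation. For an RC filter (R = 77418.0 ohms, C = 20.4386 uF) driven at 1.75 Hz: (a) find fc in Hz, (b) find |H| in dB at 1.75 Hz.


Step 1 — cutoff frequency:
fc = 1 / (2*pi*R*C)
C = 20.4386 uF = 2.04386e-05 F
fc = 1 / (2*pi*77418.0*2.04386e-05)
   = 0.100584 Hz

Step 2 — magnitude at f = 1.75 Hz:
|H(f)| = 1 / sqrt(1 + (f/fc)^2)
f/fc = 1.75 / 0.100584 = 17.398393
|H| = 1 / sqrt(1 + 302.704079) = 0.0573819
|H|_dB = 20*log10(0.0573819) = -24.82 dB

fc = 0.100584 Hz; |H(1.75 Hz)| = -24.82 dB


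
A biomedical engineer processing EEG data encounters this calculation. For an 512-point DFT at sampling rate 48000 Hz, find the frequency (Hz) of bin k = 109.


Frequency of DFT bin k:
f_k = k * fs / N
    = 109 * 48000 / 512
    = 5232000 / 512
    = 10218.75 Hz

10218.75 Hz


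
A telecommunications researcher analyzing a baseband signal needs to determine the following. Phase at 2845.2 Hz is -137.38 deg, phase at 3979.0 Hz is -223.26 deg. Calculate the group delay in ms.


Group delay from phase difference:
tau = -d(phi)/d(omega)
d(phi) = -85.88 deg = -1.498889 rad
d(omega) = 2*pi*(3979.0 - 2845.2) = 7123.8755 rad/s
tau = -(-1.498889) / 7123.8755
    = 0.2104 ms

0.2104 ms


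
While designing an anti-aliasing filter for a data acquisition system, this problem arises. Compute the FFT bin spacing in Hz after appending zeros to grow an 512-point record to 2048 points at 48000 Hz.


Frequency resolution after zero-padding:
N_padded = 512 * 4 = 2048
df = fs / N_padded
   = 48000 / 2048
   = 23.4375 Hz

23.4375 Hz


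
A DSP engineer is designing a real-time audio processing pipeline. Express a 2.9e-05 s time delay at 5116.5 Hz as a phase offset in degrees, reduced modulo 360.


Phase shift from frequency and time delay:
phi = 360 * f * t_delay
    = 360 * 5116.5 * 2.9e-05
    = 53.42 degrees
    mod 360 = 53.42 degrees

53.42 degrees


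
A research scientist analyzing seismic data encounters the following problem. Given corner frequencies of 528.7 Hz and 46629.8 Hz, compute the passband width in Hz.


Bandwidth is the difference of -3dB frequencies:
BW = f_high - f_low
   = 46629.8 - 528.7
   = 46101.1 Hz

46101.1 Hz


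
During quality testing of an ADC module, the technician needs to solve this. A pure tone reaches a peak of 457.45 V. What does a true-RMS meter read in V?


RMS voltage for a sinusoidal waveform:
V_rms = V_peak / sqrt(2)
      = 457.45 / 1.414214
      = 323.466 V

323.466 V


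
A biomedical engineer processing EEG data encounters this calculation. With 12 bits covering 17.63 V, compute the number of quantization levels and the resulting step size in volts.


Step 1 — number of quantization levels:
L = 2^N = 2^12 = 4096

Step 2 — LSB step size:
delta = Vfs / L
      = 17.63 / 4096
      = 0.0043042 V

Levels = 4096; step size = 0.0043042 V


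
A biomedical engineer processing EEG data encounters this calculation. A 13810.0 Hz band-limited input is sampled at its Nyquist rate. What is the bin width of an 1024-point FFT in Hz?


Step 1 — Nyquist sampling rate:
fs = 2 * fmax = 2 * 13810.0 = 27620.0 Hz

Step 2 — DFT bin spacing:
df = fs / N = 27620.0 / 1024 = 26.9727 Hz

26.9727 Hz


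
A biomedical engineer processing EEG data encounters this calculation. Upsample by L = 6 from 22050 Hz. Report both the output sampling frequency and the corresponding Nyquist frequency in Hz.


Step 1 — output sample rate after interpolation by L:
fs_out = L * fs_in = 6 * 22050 = 132300 Hz

Step 2 — Nyquist frequency of the output stream:
f_Nyq = fs_out / 2 = 132300 / 2 = 66150.0 Hz

fs_out = 132300 Hz; f_Nyquist = 66150.0 Hz


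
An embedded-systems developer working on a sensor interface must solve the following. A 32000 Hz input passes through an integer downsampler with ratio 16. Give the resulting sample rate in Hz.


Decimation reduces the sample rate:
fs_out = fs_in / M
       = 32000 / 16
       = 2000.0 Hz

2000.0 Hz


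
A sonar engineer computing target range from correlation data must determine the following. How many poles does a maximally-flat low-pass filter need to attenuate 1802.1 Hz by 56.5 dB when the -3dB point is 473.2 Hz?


Butterworth filter order formula:
n = log10(10^(A/10) - 1) / (2 * log10(f_stop/f_pass))
10^(56.5/10) - 1 = 446682.5922
f_stop/f_pass = 1802.1 / 473.2 = 3.8083
n = 4.8645 -> ceil = 5

5


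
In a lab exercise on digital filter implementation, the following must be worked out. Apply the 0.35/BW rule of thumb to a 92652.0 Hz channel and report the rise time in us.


Rise time from bandwidth relationship:
tr = 0.35 / BW
   = 0.35 / 92652.0
   = 3.777576307e-06 s
   = 3.7776 us

3.7776 us


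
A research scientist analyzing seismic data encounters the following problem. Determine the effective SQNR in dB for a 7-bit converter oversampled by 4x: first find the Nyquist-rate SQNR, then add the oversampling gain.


Step 1 — baseline SQNR at Nyquist:
SQNR_base = 6.02*N + 1.76
          = 6.02*7 + 1.76
          = 43.9 dB

Step 2 — oversampling processing gain:
G = 10*log10(OSR) = 10*log10(4) = 6.02 dB

Step 3 — total:
SQNR_total = 43.9 + 6.02 = 49.92 dB

Base SQNR = 43.9 dB; oversampled SQNR = 49.92 dB


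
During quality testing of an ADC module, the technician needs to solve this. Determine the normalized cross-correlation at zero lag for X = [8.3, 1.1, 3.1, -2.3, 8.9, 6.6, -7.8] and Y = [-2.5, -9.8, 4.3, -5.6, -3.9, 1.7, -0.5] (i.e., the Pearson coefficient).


Pearson correlation coefficient (population):
r = cov(X,Y) / (std(X) * std(Y))
Mean X = 2.5571, Mean Y = -2.3286
Cov(X,Y) = 2.395918
Std(X) = 5.642152, Std(Y) = 4.351261
r = 0.0976

0.0976


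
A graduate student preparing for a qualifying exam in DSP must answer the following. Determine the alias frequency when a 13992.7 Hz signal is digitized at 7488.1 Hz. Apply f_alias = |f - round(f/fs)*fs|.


Compute the nearest integer multiple of fs to the signal:
n = round(13992.7 / 7488.1) = 2
f_alias = |13992.7 - 2 * 7488.1|
        = |13992.7 - 14976.2|
        = 983.5 Hz

983.5


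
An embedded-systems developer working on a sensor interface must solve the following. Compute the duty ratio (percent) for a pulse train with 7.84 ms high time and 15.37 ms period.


Duty cycle as a percentage:
DC = (t_on / T) * 100
   = (7.84 / 15.37) * 100
   = 0.510085 * 100
   = 51.01 %

51.01 %


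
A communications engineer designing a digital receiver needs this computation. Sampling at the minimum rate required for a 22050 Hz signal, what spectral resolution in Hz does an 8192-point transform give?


Step 1 — Nyquist sampling rate:
fs = 2 * fmax = 2 * 22050 = 44100 Hz

Step 2 — DFT bin spacing:
df = fs / N = 44100 / 8192 = 5.3833 Hz

5.3833 Hz


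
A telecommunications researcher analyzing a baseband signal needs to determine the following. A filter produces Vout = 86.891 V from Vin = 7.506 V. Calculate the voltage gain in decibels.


Voltage gain in dB:
G = 20 * log10(Vout / Vin)
  = 20 * log10(86.891 / 7.506)
  = 20 * log10(11.576206)
  = 20 * 1.063566
  = 21.27 dB

21.27 dB


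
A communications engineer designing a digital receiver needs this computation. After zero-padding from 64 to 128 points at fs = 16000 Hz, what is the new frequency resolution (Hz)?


Frequency resolution after zero-padding:
N_padded = 64 * 2 = 128
df = fs / N_padded
   = 16000 / 128
   = 125.0 Hz

125.0 Hz


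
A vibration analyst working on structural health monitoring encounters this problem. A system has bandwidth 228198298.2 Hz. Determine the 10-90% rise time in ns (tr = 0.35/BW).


Rise time from bandwidth relationship:
tr = 0.35 / BW
   = 0.35 / 228198298.2
   = 1.533753769e-09 s
   = 1.5338 ns

1.5338 ns


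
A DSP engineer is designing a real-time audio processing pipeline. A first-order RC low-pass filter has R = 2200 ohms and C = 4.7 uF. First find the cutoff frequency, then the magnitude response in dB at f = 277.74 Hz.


Step 1 — cutoff frequency:
fc = 1 / (2*pi*R*C)
C = 4.7 uF = 4.7e-06 F
fc = 1 / (2*pi*2200*4.7e-06)
   = 15.3922 Hz

Step 2 — magnitude at f = 277.74 Hz:
|H(f)| = 1 / sqrt(1 + (f/fc)^2)
f/fc = 277.74 / 15.3922 = 18.044204
|H| = 1 / sqrt(1 + 325.593298) = 0.0553345
|H|_dB = 20*log10(0.0553345) = -25.14 dB

fc = 15.3922 Hz; |H(277.74 Hz)| = -25.14 dB


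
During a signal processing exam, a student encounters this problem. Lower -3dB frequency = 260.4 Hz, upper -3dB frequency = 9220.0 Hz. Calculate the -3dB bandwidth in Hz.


Bandwidth is the difference of -3dB frequencies:
BW = f_high - f_low
   = 9220.0 - 260.4
   = 8959.6 Hz

8959.6 Hz


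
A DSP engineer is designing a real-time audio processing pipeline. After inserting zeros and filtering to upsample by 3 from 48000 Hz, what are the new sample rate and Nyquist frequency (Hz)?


Step 1 — output sample rate after interpolation by L:
fs_out = L * fs_in = 3 * 48000 = 144000 Hz

Step 2 — Nyquist frequency of the output stream:
f_Nyq = fs_out / 2 = 144000 / 2 = 72000.0 Hz

fs_out = 144000 Hz; f_Nyquist = 72000.0 Hz


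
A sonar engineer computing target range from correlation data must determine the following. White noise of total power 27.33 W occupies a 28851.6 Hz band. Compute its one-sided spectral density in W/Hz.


Power spectral density:
PSD = P / BW
    = 27.33 / 28851.6
    = 0.00094726 W/Hz

0.00094726 W/Hz
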